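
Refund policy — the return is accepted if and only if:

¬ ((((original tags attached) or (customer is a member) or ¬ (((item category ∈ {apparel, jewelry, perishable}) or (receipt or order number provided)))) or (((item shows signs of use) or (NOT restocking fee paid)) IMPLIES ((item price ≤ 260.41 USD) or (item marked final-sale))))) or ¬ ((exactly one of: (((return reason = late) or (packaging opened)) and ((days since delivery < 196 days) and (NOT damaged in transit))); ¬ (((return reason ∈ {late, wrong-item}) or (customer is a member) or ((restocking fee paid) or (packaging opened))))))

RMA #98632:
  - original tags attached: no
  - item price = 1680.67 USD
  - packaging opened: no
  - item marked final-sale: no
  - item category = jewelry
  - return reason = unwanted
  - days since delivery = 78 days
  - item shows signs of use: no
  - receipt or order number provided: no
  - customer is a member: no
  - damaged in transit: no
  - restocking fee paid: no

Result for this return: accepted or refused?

Atomic conditions:
  original tags attached: no → false
  customer is a member: no → false
  item category ∈ {apparel, jewelry, perishable}: jewelry is in the set → true
  receipt or order number provided: no → false
  item shows signs of use: no → false
  NOT restocking fee paid: no → true
  item price ≤ 260.41 USD: 1680.67 ≤ 260.41 is false
  item marked final-sale: no → false
  return reason = late: unwanted == late is false
  packaging opened: no → false
  days since delivery < 196 days: 78 < 196 is true
  NOT damaged in transit: no → true
  return reason ∈ {late, wrong-item}: unwanted is not in the set → false
  restocking fee paid: no → false
Combine:
[1.1.1.3.1] true OR false = true
[1.1.1.3] NOT true = false
[1.1.1] false OR false OR false = false
[1.1.2.1] false OR true = true
[1.1.2.2] false OR false = false
[1.1.2] true → false = false
[1.1] false OR false = false
[1] NOT false = true
[2.1.1.1] false OR false = false
[2.1.1.2] true AND true = true
[2.1.1] false AND true = false
[2.1.2.1.3] false OR false = false
[2.1.2.1] false OR false OR false = false
[2.1.2] NOT false = true
[2.1] exactly-one(false, true) = true
[2] NOT true = false
[root] true OR false = true
Overall: true → accepted

Accepted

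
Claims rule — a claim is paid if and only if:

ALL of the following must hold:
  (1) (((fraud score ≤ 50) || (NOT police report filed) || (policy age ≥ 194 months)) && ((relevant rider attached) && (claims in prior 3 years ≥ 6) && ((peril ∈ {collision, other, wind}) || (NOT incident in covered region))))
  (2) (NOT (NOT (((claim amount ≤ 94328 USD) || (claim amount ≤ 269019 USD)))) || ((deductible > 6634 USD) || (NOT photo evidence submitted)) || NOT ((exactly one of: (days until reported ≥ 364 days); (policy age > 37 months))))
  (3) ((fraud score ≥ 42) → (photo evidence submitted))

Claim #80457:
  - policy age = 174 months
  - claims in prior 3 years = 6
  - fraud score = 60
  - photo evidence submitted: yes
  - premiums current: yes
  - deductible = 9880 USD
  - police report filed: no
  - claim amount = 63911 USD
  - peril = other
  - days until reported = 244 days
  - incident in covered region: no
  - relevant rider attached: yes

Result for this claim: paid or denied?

Atomic conditions:
  fraud score ≤ 50: 60 ≤ 50 is false
  NOT police report filed: no → true
  policy age ≥ 194 months: 174 ≥ 194 is false
  relevant rider attached: yes → true
  claims in prior 3 years ≥ 6: 6 ≥ 6 is true
  peril ∈ {collision, other, wind}: other is in the set → true
  NOT incident in covered region: no → true
  claim amount ≤ 94328 USD: 63911 ≤ 94328 is true
  claim amount ≤ 269019 USD: 63911 ≤ 269019 is true
  deductible > 6634 USD: 9880 > 6634 is true
  NOT photo evidence submitted: yes → false
  days until reported ≥ 364 days: 244 ≥ 364 is false
  policy age > 37 months: 174 > 37 is true
  fraud score ≥ 42: 60 ≥ 42 is true
  photo evidence submitted: yes → true
Combine:
[1.1] false OR true OR false = true
[1.2.3] true OR true = true
[1.2] true AND true AND true = true
[1] true AND true = true
[2.1.1.1] true OR true = true
[2.1.1] NOT true = false
[2.1] NOT false = true
[2.2] true OR false = true
[2.3.1] exactly-one(false, true) = true
[2.3] NOT true = false
[2] true OR true OR false = true
[3] true → true = true
[root] true AND true AND true = true
Overall: true → paid

Paid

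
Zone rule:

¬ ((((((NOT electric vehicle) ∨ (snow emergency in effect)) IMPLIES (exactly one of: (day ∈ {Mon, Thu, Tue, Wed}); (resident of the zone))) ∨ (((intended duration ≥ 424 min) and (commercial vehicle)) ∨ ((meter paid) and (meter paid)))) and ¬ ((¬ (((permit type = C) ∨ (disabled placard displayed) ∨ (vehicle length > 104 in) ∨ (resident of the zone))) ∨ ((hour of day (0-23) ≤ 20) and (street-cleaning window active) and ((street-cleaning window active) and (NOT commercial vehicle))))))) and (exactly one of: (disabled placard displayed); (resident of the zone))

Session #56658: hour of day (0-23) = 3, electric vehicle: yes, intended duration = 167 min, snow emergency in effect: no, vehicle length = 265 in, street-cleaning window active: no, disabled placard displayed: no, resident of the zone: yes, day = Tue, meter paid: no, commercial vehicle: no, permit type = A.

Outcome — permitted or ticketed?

Ticketed

Atomic conditions:
  NOT electric vehicle: yes → false
  snow emergency in effect: no → false
  day ∈ {Mon, Thu, Tue, Wed}: Tue is in the set → true
  resident of the zone: yes → true
  intended duration ≥ 424 min: 167 ≥ 424 is false
  commercial vehicle: no → false
  meter paid: no → false
  permit type = C: A == C is false
  disabled placard displayed: no → false
  vehicle length > 104 in: 265 > 104 is true
  hour of day (0-23) ≤ 20: 3 ≤ 20 is true
  street-cleaning window active: no → false
  NOT commercial vehicle: no → true
Combine:
[1.1.1.1.1] false OR false = false
[1.1.1.1.2] exactly-one(true, true) = false
[1.1.1.1] false → false (antecedent false ⇒ implication holds) = true
[1.1.1.2.1] false AND false = false
[1.1.1.2.2] false AND false = false
[1.1.1.2] false OR false = false
[1.1.1] true OR false = true
[1.1.2.1.1.1] false OR false OR true OR true = true
[1.1.2.1.1] NOT true = false
[1.1.2.1.2.3] false AND true = false
[1.1.2.1.2] true AND false AND false = false
[1.1.2.1] false OR false = false
[1.1.2] NOT false = true
[1.1] true AND true = true
[1] NOT true = false
[2] exactly-one(false, true) = true
[root] false AND true = false
Overall: false → ticketed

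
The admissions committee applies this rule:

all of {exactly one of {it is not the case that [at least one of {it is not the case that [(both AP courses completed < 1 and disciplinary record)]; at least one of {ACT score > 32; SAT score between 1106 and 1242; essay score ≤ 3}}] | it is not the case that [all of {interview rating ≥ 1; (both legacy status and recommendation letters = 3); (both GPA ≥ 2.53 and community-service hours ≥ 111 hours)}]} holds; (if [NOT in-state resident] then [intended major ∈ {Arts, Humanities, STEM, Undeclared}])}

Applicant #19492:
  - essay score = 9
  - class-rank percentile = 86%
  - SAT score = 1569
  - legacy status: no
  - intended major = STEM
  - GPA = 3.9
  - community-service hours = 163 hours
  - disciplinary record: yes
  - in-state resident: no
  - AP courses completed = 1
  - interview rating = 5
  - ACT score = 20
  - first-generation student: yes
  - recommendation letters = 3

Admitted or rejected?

Admitted

Atomic conditions:
  AP courses completed < 1: 1 < 1 is false
  disciplinary record: yes → true
  ACT score > 32: 20 > 32 is false
  SAT score between 1106 and 1242: 1569 in [1106, 1242] is false
  essay score ≤ 3: 9 ≤ 3 is false
  interview rating ≥ 1: 5 ≥ 1 is true
  legacy status: no → false
  recommendation letters = 3: 3 == 3 is true
  GPA ≥ 2.53: 3.9 ≥ 2.53 is true
  community-service hours ≥ 111 hours: 163 ≥ 111 is true
  NOT in-state resident: no → true
  intended major ∈ {Arts, Humanities, STEM, Undeclared}: STEM is in the set → true
Combine:
[1.1.1.1.1] false AND true = false
[1.1.1.1] NOT false = true
[1.1.1.2] false OR false OR false = false
[1.1.1] true OR false = true
[1.1] NOT true = false
[1.2.1.2] false AND true = false
[1.2.1.3] true AND true = true
[1.2.1] true AND false AND true = false
[1.2] NOT false = true
[1] exactly-one(false, true) = true
[2] true → true = true
[root] true AND true = true
Overall: true → admitted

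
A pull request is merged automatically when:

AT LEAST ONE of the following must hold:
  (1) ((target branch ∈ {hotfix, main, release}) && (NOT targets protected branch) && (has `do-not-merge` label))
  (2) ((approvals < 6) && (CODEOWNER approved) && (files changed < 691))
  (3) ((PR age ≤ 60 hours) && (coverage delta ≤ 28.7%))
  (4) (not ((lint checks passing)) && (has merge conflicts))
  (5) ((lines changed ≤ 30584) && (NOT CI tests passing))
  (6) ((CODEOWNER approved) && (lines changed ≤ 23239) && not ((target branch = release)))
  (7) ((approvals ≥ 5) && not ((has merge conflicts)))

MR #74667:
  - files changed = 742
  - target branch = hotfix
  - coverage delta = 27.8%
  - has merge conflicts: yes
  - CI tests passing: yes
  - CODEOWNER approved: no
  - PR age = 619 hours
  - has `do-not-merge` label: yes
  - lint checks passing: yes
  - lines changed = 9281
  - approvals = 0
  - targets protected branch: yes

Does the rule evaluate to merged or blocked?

Atomic conditions:
  target branch ∈ {hotfix, main, release}: hotfix is in the set → true
  NOT targets protected branch: yes → false
  has `do-not-merge` label: yes → true
  approvals < 6: 0 < 6 is true
  CODEOWNER approved: no → false
  files changed < 691: 742 < 691 is false
  PR age ≤ 60 hours: 619 ≤ 60 is false
  coverage delta ≤ 28.7%: 27.8 ≤ 28.7 is true
  lint checks passing: yes → true
  has merge conflicts: yes → true
  lines changed ≤ 30584: 9281 ≤ 30584 is true
  NOT CI tests passing: yes → false
  lines changed ≤ 23239: 9281 ≤ 23239 is true
  target branch = release: hotfix == release is false
  approvals ≥ 5: 0 ≥ 5 is false
Combine:
[1] true AND false AND true = false
[2] true AND false AND false = false
[3] false AND true = false
[4.1] NOT true = false
[4] false AND true = false
[5] true AND false = false
[6.3] NOT false = true
[6] false AND true AND true = false
[7.2] NOT true = false
[7] false AND false = false
[root] false OR false OR false OR false OR false OR false OR false = false
Overall: false → blocked

Blocked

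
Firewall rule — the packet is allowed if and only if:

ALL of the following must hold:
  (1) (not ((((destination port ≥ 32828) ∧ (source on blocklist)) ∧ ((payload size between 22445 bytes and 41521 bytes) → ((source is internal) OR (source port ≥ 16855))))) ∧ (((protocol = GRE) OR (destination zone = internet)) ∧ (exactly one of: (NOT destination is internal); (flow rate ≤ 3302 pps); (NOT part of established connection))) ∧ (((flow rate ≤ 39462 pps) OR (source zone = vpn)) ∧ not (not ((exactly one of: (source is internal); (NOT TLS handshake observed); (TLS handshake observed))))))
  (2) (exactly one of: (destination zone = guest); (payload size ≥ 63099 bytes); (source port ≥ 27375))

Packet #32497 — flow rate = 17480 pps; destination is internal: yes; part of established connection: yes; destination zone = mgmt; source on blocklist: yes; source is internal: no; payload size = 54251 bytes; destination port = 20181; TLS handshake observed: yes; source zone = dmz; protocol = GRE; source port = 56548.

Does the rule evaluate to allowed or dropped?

Atomic conditions:
  destination port ≥ 32828: 20181 ≥ 32828 is false
  source on blocklist: yes → true
  payload size between 22445 bytes and 41521 bytes: 54251 in [22445, 41521] is false
  source is internal: no → false
  source port ≥ 16855: 56548 ≥ 16855 is true
  protocol = GRE: GRE == GRE is true
  destination zone = internet: mgmt == internet is false
  NOT destination is internal: yes → false
  flow rate ≤ 3302 pps: 17480 ≤ 3302 is false
  NOT part of established connection: yes → false
  flow rate ≤ 39462 pps: 17480 ≤ 39462 is true
  source zone = vpn: dmz == vpn is false
  NOT TLS handshake observed: yes → false
  TLS handshake observed: yes → true
  destination zone = guest: mgmt == guest is false
  payload size ≥ 63099 bytes: 54251 ≥ 63099 is false
  source port ≥ 27375: 56548 ≥ 27375 is true
Combine:
[1.1.1.1] false AND true = false
[1.1.1.2.2] false OR true = true
[1.1.1.2] false → true (antecedent false ⇒ implication holds) = true
[1.1.1] false AND true = false
[1.1] NOT false = true
[1.2.1] true OR false = true
[1.2.2] exactly-one(false, false, false) = false
[1.2] true AND false = false
[1.3.1] true OR false = true
[1.3.2.1.1] exactly-one(false, false, true) = true
[1.3.2.1] NOT true = false
[1.3.2] NOT false = true
[1.3] true AND true = true
[1] true AND false AND true = false
[2] exactly-one(false, false, true) = true
[root] false AND true = false
Overall: false → dropped

Dropped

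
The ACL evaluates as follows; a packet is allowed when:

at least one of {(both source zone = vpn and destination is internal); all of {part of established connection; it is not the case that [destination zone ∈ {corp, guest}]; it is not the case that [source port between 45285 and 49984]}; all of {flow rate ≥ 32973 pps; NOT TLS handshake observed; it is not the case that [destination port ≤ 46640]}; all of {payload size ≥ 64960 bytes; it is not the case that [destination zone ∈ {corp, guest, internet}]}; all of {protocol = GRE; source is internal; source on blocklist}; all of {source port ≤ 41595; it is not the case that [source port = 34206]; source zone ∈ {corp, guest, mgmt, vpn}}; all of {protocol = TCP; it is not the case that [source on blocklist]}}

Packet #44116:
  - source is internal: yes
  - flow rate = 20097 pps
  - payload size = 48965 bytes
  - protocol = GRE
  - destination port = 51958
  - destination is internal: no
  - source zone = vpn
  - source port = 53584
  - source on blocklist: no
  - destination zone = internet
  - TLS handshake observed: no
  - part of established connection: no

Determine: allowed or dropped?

Dropped

Atomic conditions:
  source zone = vpn: vpn == vpn is true
  destination is internal: no → false
  part of established connection: no → false
  destination zone ∈ {corp, guest}: internet is not in the set → false
  source port between 45285 and 49984: 53584 in [45285, 49984] is false
  flow rate ≥ 32973 pps: 20097 ≥ 32973 is false
  NOT TLS handshake observed: no → true
  destination port ≤ 46640: 51958 ≤ 46640 is false
  payload size ≥ 64960 bytes: 48965 ≥ 64960 is false
  destination zone ∈ {corp, guest, internet}: internet is in the set → true
  protocol = GRE: GRE == GRE is true
  source is internal: yes → true
  source on blocklist: no → false
  source port ≤ 41595: 53584 ≤ 41595 is false
  source port = 34206: 53584 == 34206 is false
  source zone ∈ {corp, guest, mgmt, vpn}: vpn is in the set → true
  protocol = TCP: GRE == TCP is false
Combine:
[1] true AND false = false
[2.2] NOT false = true
[2.3] NOT false = true
[2] false AND true AND true = false
[3.3] NOT false = true
[3] false AND true AND true = false
[4.2] NOT true = false
[4] false AND false = false
[5] true AND true AND false = false
[6.2] NOT false = true
[6] false AND true AND true = false
[7.2] NOT false = true
[7] false AND true = false
[root] false OR false OR false OR false OR false OR false OR false = false
Overall: false → dropped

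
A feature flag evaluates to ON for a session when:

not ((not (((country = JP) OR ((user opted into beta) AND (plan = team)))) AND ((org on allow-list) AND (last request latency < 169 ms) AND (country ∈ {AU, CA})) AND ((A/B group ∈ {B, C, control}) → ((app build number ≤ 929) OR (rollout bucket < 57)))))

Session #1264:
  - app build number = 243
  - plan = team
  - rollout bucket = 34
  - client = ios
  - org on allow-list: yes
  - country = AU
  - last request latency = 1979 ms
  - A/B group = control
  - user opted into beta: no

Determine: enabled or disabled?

Atomic conditions:
  country = JP: AU == JP is false
  user opted into beta: no → false
  plan = team: team == team is true
  org on allow-list: yes → true
  last request latency < 169 ms: 1979 < 169 is false
  country ∈ {AU, CA}: AU is in the set → true
  A/B group ∈ {B, C, control}: control is in the set → true
  app build number ≤ 929: 243 ≤ 929 is true
  rollout bucket < 57: 34 < 57 is true
Combine:
[1.1.1.2] false AND true = false
[1.1.1] false OR false = false
[1.1] NOT false = true
[1.2] true AND false AND true = false
[1.3.2] true OR true = true
[1.3] true → true = true
[1] true AND false AND true = false
[root] NOT false = true
Overall: true → enabled

Enabled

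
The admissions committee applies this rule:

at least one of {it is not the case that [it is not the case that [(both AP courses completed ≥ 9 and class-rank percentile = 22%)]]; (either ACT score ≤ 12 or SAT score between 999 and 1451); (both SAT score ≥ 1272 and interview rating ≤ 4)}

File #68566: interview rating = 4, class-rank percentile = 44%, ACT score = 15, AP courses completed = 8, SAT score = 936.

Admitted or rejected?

Atomic conditions:
  AP courses completed ≥ 9: 8 ≥ 9 is false
  class-rank percentile = 22%: 44 == 22 is false
  ACT score ≤ 12: 15 ≤ 12 is false
  SAT score between 999 and 1451: 936 in [999, 1451] is false
  SAT score ≥ 1272: 936 ≥ 1272 is false
  interview rating ≤ 4: 4 ≤ 4 is true
Combine:
[1.1.1] false AND false = false
[1.1] NOT false = true
[1] NOT true = false
[2] false OR false = false
[3] false AND true = false
[root] false OR false OR false = false
Overall: false → rejected

Rejected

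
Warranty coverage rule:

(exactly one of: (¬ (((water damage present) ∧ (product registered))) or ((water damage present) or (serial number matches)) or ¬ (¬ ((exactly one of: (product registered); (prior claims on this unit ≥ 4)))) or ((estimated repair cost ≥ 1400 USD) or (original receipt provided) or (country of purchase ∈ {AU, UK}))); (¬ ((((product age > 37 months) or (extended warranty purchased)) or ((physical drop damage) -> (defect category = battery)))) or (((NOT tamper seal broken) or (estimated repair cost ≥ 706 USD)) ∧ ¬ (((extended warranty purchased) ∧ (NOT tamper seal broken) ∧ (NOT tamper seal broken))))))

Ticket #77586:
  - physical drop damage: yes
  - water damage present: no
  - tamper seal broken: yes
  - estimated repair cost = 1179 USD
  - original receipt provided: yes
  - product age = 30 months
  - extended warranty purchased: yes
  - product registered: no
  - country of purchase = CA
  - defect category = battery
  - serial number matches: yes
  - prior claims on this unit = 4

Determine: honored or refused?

Atomic conditions:
  water damage present: no → false
  product registered: no → false
  serial number matches: yes → true
  prior claims on this unit ≥ 4: 4 ≥ 4 is true
  estimated repair cost ≥ 1400 USD: 1179 ≥ 1400 is false
  original receipt provided: yes → true
  country of purchase ∈ {AU, UK}: CA is not in the set → false
  product age > 37 months: 30 > 37 is false
  extended warranty purchased: yes → true
  physical drop damage: yes → true
  defect category = battery: battery == battery is true
  NOT tamper seal broken: yes → false
  estimated repair cost ≥ 706 USD: 1179 ≥ 706 is true
Combine:
[1.1.1] false AND false = false
[1.1] NOT false = true
[1.2] false OR true = true
[1.3.1.1] exactly-one(false, true) = true
[1.3.1] NOT true = false
[1.3] NOT false = true
[1.4] false OR true OR false = true
[1] true OR true OR true OR true = true
[2.1.1.1] false OR true = true
[2.1.1.2] true → true = true
[2.1.1] true OR true = true
[2.1] NOT true = false
[2.2.1] false OR true = true
[2.2.2.1] true AND false AND false = false
[2.2.2] NOT false = true
[2.2] true AND true = true
[2] false OR true = true
[root] exactly-one(true, true) = false
Overall: false → refused

Refused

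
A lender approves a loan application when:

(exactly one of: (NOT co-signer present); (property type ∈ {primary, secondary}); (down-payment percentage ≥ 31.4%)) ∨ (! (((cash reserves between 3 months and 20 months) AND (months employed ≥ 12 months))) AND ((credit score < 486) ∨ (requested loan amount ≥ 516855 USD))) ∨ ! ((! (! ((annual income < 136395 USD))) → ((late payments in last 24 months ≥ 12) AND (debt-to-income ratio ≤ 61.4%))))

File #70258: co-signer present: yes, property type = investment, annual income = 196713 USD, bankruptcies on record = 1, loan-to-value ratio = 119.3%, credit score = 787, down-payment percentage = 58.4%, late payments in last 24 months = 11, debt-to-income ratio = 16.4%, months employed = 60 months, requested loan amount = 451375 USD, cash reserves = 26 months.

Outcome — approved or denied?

Approved

Atomic conditions:
  NOT co-signer present: yes → false
  property type ∈ {primary, secondary}: investment is not in the set → false
  down-payment percentage ≥ 31.4%: 58.4 ≥ 31.4 is true
  cash reserves between 3 months and 20 months: 26 in [3, 20] is false
  months employed ≥ 12 months: 60 ≥ 12 is true
  credit score < 486: 787 < 486 is false
  requested loan amount ≥ 516855 USD: 451375 ≥ 516855 is false
  annual income < 136395 USD: 196713 < 136395 is false
  late payments in last 24 months ≥ 12: 11 ≥ 12 is false
  debt-to-income ratio ≤ 61.4%: 16.4 ≤ 61.4 is true
Combine:
[1] exactly-one(false, false, true) = true
[2.1.1] false AND true = false
[2.1] NOT false = true
[2.2] false OR false = false
[2] true AND false = false
[3.1.1.1] NOT false = true
[3.1.1] NOT true = false
[3.1.2] false AND true = false
[3.1] false → false (antecedent false ⇒ implication holds) = true
[3] NOT true = false
[root] true OR false OR false = true
Overall: true → approved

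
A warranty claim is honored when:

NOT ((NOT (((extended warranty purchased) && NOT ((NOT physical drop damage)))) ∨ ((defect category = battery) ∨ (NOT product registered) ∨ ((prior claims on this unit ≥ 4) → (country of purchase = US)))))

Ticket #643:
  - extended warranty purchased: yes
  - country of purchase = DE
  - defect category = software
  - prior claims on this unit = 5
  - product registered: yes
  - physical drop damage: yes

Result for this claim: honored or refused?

Honored

Atomic conditions:
  extended warranty purchased: yes → true
  NOT physical drop damage: yes → false
  defect category = battery: software == battery is false
  NOT product registered: yes → false
  prior claims on this unit ≥ 4: 5 ≥ 4 is true
  country of purchase = US: DE == US is false
Combine:
[1.1.1.2] NOT false = true
[1.1.1] true AND true = true
[1.1] NOT true = false
[1.2.3] true → false = false
[1.2] false OR false OR false = false
[1] false OR false = false
[root] NOT false = true
Overall: true → honored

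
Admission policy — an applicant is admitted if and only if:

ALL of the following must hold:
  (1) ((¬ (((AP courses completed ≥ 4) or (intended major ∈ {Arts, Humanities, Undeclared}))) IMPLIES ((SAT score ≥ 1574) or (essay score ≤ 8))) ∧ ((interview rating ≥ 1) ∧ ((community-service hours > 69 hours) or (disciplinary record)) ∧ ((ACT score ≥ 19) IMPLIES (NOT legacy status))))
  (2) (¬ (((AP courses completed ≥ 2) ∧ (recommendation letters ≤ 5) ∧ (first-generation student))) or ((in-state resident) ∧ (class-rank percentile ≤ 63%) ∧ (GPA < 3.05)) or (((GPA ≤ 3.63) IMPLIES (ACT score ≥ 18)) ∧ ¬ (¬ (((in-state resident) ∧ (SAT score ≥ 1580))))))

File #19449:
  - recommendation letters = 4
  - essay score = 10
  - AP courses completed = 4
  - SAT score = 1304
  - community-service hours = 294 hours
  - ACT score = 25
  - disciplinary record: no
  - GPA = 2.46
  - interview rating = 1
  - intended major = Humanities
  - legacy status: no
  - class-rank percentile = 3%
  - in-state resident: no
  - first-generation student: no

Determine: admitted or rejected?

Admitted

Atomic conditions:
  AP courses completed ≥ 4: 4 ≥ 4 is true
  intended major ∈ {Arts, Humanities, Undeclared}: Humanities is in the set → true
  SAT score ≥ 1574: 1304 ≥ 1574 is false
  essay score ≤ 8: 10 ≤ 8 is false
  interview rating ≥ 1: 1 ≥ 1 is true
  community-service hours > 69 hours: 294 > 69 is true
  disciplinary record: no → false
  ACT score ≥ 19: 25 ≥ 19 is true
  NOT legacy status: no → true
  AP courses completed ≥ 2: 4 ≥ 2 is true
  recommendation letters ≤ 5: 4 ≤ 5 is true
  first-generation student: no → false
  in-state resident: no → false
  class-rank percentile ≤ 63%: 3 ≤ 63 is true
  GPA < 3.05: 2.46 < 3.05 is true
  GPA ≤ 3.63: 2.46 ≤ 3.63 is true
  ACT score ≥ 18: 25 ≥ 18 is true
  SAT score ≥ 1580: 1304 ≥ 1580 is false
Combine:
[1.1.1.1] true OR true = true
[1.1.1] NOT true = false
[1.1.2] false OR false = false
[1.1] false → false (antecedent false ⇒ implication holds) = true
[1.2.2] true OR false = true
[1.2.3] true → true = true
[1.2] true AND true AND true = true
[1] true AND true = true
[2.1.1] true AND true AND false = false
[2.1] NOT false = true
[2.2] false AND true AND true = false
[2.3.1] true → true = true
[2.3.2.1.1] false AND false = false
[2.3.2.1] NOT false = true
[2.3.2] NOT true = false
[2.3] true AND false = false
[2] true OR false OR false = true
[root] true AND true = true
Overall: true → admitted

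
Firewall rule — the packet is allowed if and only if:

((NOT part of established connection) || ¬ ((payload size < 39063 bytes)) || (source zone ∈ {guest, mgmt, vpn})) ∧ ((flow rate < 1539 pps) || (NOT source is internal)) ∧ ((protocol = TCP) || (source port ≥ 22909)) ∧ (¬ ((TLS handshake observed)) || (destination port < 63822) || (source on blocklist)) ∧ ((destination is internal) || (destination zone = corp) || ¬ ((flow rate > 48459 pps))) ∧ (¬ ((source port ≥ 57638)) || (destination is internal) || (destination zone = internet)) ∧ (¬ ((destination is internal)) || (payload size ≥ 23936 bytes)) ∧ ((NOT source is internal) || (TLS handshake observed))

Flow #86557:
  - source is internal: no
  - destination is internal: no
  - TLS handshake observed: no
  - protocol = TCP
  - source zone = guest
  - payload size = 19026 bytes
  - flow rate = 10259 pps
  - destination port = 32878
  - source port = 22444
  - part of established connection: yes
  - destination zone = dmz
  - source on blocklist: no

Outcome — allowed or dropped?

Allowed

Atomic conditions:
  NOT part of established connection: yes → false
  payload size < 39063 bytes: 19026 < 39063 is true
  source zone ∈ {guest, mgmt, vpn}: guest is in the set → true
  flow rate < 1539 pps: 10259 < 1539 is false
  NOT source is internal: no → true
  protocol = TCP: TCP == TCP is true
  source port ≥ 22909: 22444 ≥ 22909 is false
  TLS handshake observed: no → false
  destination port < 63822: 32878 < 63822 is true
  source on blocklist: no → false
  destination is internal: no → false
  destination zone = corp: dmz == corp is false
  flow rate > 48459 pps: 10259 > 48459 is false
  source port ≥ 57638: 22444 ≥ 57638 is false
  destination zone = internet: dmz == internet is false
  payload size ≥ 23936 bytes: 19026 ≥ 23936 is false
Combine:
[1.2] NOT true = false
[1] false OR false OR true = true
[2] false OR true = true
[3] true OR false = true
[4.1] NOT false = true
[4] true OR true OR false = true
[5.3] NOT false = true
[5] false OR false OR true = true
[6.1] NOT false = true
[6] true OR false OR false = true
[7.1] NOT false = true
[7] true OR false = true
[8] true OR false = true
[root] true AND true AND true AND true AND true AND true AND true AND true = true
Overall: true → allowed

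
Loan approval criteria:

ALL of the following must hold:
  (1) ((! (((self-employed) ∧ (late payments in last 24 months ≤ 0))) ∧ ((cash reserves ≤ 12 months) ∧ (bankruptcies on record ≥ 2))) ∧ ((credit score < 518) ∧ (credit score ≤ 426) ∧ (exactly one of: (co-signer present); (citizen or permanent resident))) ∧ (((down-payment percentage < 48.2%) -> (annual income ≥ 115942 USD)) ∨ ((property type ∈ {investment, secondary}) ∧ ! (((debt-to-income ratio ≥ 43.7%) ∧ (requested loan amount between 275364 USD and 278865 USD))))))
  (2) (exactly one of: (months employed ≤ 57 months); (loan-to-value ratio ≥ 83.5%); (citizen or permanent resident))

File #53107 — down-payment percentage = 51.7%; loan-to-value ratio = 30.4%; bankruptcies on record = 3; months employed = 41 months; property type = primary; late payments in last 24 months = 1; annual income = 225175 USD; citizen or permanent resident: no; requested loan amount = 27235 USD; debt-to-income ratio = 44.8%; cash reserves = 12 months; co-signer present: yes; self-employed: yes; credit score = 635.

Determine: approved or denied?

Atomic conditions:
  self-employed: yes → true
  late payments in last 24 months ≤ 0: 1 ≤ 0 is false
  cash reserves ≤ 12 months: 12 ≤ 12 is true
  bankruptcies on record ≥ 2: 3 ≥ 2 is true
  credit score < 518: 635 < 518 is false
  credit score ≤ 426: 635 ≤ 426 is false
  co-signer present: yes → true
  citizen or permanent resident: no → false
  down-payment percentage < 48.2%: 51.7 < 48.2 is false
  annual income ≥ 115942 USD: 225175 ≥ 115942 is true
  property type ∈ {investment, secondary}: primary is not in the set → false
  debt-to-income ratio ≥ 43.7%: 44.8 ≥ 43.7 is true
  requested loan amount between 275364 USD and 278865 USD: 27235 in [275364, 278865] is false
  months employed ≤ 57 months: 41 ≤ 57 is true
  loan-to-value ratio ≥ 83.5%: 30.4 ≥ 83.5 is false
Combine:
[1.1.1.1] true AND false = false
[1.1.1] NOT false = true
[1.1.2] true AND true = true
[1.1] true AND true = true
[1.2.3] exactly-one(true, false) = true
[1.2] false AND false AND true = false
[1.3.1] false → true (antecedent false ⇒ implication holds) = true
[1.3.2.2.1] true AND false = false
[1.3.2.2] NOT false = true
[1.3.2] false AND true = false
[1.3] true OR false = true
[1] true AND false AND true = false
[2] exactly-one(true, false, false) = true
[root] false AND true = false
Overall: false → denied

Denied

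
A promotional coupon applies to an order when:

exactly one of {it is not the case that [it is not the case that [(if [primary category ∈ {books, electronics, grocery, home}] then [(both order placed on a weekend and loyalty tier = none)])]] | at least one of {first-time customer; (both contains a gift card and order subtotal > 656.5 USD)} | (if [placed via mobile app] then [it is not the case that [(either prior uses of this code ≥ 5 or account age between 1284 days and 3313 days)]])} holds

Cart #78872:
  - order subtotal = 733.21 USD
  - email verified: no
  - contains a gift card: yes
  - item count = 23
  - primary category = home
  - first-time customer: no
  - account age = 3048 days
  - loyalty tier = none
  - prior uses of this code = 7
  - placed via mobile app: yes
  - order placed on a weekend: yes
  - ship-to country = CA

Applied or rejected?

Rejected

Atomic conditions:
  primary category ∈ {books, electronics, grocery, home}: home is in the set → true
  order placed on a weekend: yes → true
  loyalty tier = none: none == none is true
  first-time customer: no → false
  contains a gift card: yes → true
  order subtotal > 656.5 USD: 733.21 > 656.5 is true
  placed via mobile app: yes → true
  prior uses of this code ≥ 5: 7 ≥ 5 is true
  account age between 1284 days and 3313 days: 3048 in [1284, 3313] is true
Combine:
[1.1.1.2] true AND true = true
[1.1.1] true → true = true
[1.1] NOT true = false
[1] NOT false = true
[2.2] true AND true = true
[2] false OR true = true
[3.2.1] true OR true = true
[3.2] NOT true = false
[3] true → false = false
[root] exactly-one(true, true, false) = false
Overall: false → rejected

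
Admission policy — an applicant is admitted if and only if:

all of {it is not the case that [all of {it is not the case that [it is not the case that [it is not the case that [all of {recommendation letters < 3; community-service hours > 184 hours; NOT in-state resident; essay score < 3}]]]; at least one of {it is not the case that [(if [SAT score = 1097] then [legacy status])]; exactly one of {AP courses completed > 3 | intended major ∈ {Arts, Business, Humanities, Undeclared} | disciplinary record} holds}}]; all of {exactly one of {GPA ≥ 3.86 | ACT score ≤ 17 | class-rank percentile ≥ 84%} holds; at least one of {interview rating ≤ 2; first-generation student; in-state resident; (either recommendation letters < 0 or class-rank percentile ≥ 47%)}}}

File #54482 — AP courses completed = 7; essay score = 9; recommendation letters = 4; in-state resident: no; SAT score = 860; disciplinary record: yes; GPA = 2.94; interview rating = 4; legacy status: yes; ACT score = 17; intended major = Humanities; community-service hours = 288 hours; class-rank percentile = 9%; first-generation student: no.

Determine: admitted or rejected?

Rejected

Atomic conditions:
  recommendation letters < 3: 4 < 3 is false
  community-service hours > 184 hours: 288 > 184 is true
  NOT in-state resident: no → true
  essay score < 3: 9 < 3 is false
  SAT score = 1097: 860 == 1097 is false
  legacy status: yes → true
  AP courses completed > 3: 7 > 3 is true
  intended major ∈ {Arts, Business, Humanities, Undeclared}: Humanities is in the set → true
  disciplinary record: yes → true
  GPA ≥ 3.86: 2.94 ≥ 3.86 is false
  ACT score ≤ 17: 17 ≤ 17 is true
  class-rank percentile ≥ 84%: 9 ≥ 84 is false
  interview rating ≤ 2: 4 ≤ 2 is false
  first-generation student: no → false
  in-state resident: no → false
  recommendation letters < 0: 4 < 0 is false
  class-rank percentile ≥ 47%: 9 ≥ 47 is false
Combine:
[1.1.1.1.1.1] false AND true AND true AND false = false
[1.1.1.1.1] NOT false = true
[1.1.1.1] NOT true = false
[1.1.1] NOT false = true
[1.1.2.1.1] false → true (antecedent false ⇒ implication holds) = true
[1.1.2.1] NOT true = false
[1.1.2.2] exactly-one(true, true, true) = false
[1.1.2] false OR false = false
[1.1] true AND false = false
[1] NOT false = true
[2.1] exactly-one(false, true, false) = true
[2.2.4] false OR false = false
[2.2] false OR false OR false OR false = false
[2] true AND false = false
[root] true AND false = false
Overall: false → rejected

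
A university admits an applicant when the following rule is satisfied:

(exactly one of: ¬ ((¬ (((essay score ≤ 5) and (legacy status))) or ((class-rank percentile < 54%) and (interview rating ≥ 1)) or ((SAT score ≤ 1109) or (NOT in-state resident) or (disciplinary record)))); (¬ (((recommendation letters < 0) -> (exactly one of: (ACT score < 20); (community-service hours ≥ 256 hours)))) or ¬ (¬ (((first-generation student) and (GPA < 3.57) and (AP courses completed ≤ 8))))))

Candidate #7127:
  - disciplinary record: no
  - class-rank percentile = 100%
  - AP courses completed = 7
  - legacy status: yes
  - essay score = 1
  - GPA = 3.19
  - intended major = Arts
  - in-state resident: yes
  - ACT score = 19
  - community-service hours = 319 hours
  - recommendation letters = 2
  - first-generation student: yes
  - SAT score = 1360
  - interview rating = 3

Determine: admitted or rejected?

Rejected

Atomic conditions:
  essay score ≤ 5: 1 ≤ 5 is true
  legacy status: yes → true
  class-rank percentile < 54%: 100 < 54 is false
  interview rating ≥ 1: 3 ≥ 1 is true
  SAT score ≤ 1109: 1360 ≤ 1109 is false
  NOT in-state resident: yes → false
  disciplinary record: no → false
  recommendation letters < 0: 2 < 0 is false
  ACT score < 20: 19 < 20 is true
  community-service hours ≥ 256 hours: 319 ≥ 256 is true
  first-generation student: yes → true
  GPA < 3.57: 3.19 < 3.57 is true
  AP courses completed ≤ 8: 7 ≤ 8 is true
Combine:
[1.1.1.1] true AND true = true
[1.1.1] NOT true = false
[1.1.2] false AND true = false
[1.1.3] false OR false OR false = false
[1.1] false OR false OR false = false
[1] NOT false = true
[2.1.1.2] exactly-one(true, true) = false
[2.1.1] false → false (antecedent false ⇒ implication holds) = true
[2.1] NOT true = false
[2.2.1.1] true AND true AND true = true
[2.2.1] NOT true = false
[2.2] NOT false = true
[2] false OR true = true
[root] exactly-one(true, true) = false
Overall: false → rejected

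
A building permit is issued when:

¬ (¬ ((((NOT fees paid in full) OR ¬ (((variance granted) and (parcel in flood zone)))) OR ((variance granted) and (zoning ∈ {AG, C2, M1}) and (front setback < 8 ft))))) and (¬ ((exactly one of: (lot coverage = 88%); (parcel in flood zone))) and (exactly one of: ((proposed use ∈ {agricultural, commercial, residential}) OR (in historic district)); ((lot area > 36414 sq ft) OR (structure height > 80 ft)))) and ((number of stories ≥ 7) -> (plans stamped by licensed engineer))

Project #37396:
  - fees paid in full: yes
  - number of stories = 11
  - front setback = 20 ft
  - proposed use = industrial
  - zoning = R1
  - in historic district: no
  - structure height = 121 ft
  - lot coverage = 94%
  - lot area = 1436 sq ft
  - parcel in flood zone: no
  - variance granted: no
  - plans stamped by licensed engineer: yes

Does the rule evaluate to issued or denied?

Atomic conditions:
  NOT fees paid in full: yes → false
  variance granted: no → false
  parcel in flood zone: no → false
  zoning ∈ {AG, C2, M1}: R1 is not in the set → false
  front setback < 8 ft: 20 < 8 is false
  lot coverage = 88%: 94 == 88 is false
  proposed use ∈ {agricultural, commercial, residential}: industrial is not in the set → false
  in historic district: no → false
  lot area > 36414 sq ft: 1436 > 36414 is false
  structure height > 80 ft: 121 > 80 is true
  number of stories ≥ 7: 11 ≥ 7 is true
  plans stamped by licensed engineer: yes → true
Combine:
[1.1.1.1.2.1] false AND false = false
[1.1.1.1.2] NOT false = true
[1.1.1.1] false OR true = true
[1.1.1.2] false AND false AND false = false
[1.1.1] true OR false = true
[1.1] NOT true = false
[1] NOT false = true
[2.1.1] exactly-one(false, false) = false
[2.1] NOT false = true
[2.2.1] false OR false = false
[2.2.2] false OR true = true
[2.2] exactly-one(false, true) = true
[2] true AND true = true
[3] true → true = true
[root] true AND true AND true = true
Overall: true → issued

Issued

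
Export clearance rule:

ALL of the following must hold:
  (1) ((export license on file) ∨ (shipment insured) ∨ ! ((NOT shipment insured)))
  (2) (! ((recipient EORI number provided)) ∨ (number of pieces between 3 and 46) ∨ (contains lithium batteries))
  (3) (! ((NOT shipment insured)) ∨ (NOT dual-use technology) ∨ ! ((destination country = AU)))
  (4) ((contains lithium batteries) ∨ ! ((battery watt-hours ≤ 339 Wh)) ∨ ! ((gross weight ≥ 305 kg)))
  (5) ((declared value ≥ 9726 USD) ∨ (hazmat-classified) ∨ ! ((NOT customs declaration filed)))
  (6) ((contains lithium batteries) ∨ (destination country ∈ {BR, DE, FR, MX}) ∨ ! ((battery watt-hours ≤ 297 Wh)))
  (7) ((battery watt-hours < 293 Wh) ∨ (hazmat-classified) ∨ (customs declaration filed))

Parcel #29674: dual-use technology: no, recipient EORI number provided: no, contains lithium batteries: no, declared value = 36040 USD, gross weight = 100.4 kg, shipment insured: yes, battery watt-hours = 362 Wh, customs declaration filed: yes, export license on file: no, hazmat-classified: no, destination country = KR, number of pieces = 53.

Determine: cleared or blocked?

Cleared

Atomic conditions:
  export license on file: no → false
  shipment insured: yes → true
  NOT shipment insured: yes → false
  recipient EORI number provided: no → false
  number of pieces between 3 and 46: 53 in [3, 46] is false
  contains lithium batteries: no → false
  NOT dual-use technology: no → true
  destination country = AU: KR == AU is false
  battery watt-hours ≤ 339 Wh: 362 ≤ 339 is false
  gross weight ≥ 305 kg: 100.4 ≥ 305 is false
  declared value ≥ 9726 USD: 36040 ≥ 9726 is true
  hazmat-classified: no → false
  NOT customs declaration filed: yes → false
  destination country ∈ {BR, DE, FR, MX}: KR is not in the set → false
  battery watt-hours ≤ 297 Wh: 362 ≤ 297 is false
  battery watt-hours < 293 Wh: 362 < 293 is false
  customs declaration filed: yes → true
Combine:
[1.3] NOT false = true
[1] false OR true OR true = true
[2.1] NOT false = true
[2] true OR false OR false = true
[3.1] NOT false = true
[3.3] NOT false = true
[3] true OR true OR true = true
[4.2] NOT false = true
[4.3] NOT false = true
[4] false OR true OR true = true
[5.3] NOT false = true
[5] true OR false OR true = true
[6.3] NOT false = true
[6] false OR false OR true = true
[7] false OR false OR true = true
[root] true AND true AND true AND true AND true AND true AND true = true
Overall: true → cleared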